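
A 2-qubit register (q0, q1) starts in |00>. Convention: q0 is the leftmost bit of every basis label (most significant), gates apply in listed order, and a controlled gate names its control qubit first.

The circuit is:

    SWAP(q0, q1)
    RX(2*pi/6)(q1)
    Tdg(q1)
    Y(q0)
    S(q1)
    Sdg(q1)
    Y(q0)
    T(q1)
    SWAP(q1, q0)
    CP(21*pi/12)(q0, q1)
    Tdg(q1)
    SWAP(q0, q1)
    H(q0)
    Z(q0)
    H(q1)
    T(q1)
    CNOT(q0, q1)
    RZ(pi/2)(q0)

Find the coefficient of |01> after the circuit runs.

The final state's coefficient on |01> equals sqrt(3)/4 + I/4. Key observation: steps 3-8 multiply out to the identity, so the circuit reduces to the remaining gates.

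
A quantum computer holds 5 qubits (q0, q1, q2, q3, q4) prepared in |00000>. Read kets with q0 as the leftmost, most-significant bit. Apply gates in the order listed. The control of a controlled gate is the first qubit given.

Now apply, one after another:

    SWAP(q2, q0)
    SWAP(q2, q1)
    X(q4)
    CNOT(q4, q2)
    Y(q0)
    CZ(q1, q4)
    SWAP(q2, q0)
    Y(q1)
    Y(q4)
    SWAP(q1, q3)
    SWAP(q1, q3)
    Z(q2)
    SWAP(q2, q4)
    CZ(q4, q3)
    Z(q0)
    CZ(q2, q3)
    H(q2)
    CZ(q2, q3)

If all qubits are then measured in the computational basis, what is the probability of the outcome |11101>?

A full measurement returns |11101> with probability 1/2. Key observation: steps 10-11 multiply out to the identity, so the circuit reduces to the remaining gates.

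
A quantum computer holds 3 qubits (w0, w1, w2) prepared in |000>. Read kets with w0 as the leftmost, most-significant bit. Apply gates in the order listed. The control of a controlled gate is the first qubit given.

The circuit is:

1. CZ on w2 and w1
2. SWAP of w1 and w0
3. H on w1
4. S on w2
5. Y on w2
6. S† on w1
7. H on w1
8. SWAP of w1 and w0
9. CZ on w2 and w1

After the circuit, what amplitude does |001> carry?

The amplitude on |001> is 1/2 + I/2.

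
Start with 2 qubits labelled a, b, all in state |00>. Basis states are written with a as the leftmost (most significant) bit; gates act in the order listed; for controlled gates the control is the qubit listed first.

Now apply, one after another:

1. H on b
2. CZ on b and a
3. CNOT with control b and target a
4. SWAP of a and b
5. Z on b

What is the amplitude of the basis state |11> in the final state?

The final state's coefficient on |11> equals -sqrt(2)/2.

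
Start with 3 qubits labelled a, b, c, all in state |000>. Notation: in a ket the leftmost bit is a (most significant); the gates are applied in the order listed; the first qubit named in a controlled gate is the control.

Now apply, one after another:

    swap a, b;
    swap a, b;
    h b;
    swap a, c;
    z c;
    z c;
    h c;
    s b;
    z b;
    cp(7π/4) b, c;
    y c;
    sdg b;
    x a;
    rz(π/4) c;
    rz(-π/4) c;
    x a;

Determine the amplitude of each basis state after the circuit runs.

The final amplitudes are -I/2 on |000>, I/2 on |001>, exp(I*pi/4)/2 on |010>, -I/2 on |011>, 0 on |100>, 0 on |101>, 0 on |110>, 0 on |111>.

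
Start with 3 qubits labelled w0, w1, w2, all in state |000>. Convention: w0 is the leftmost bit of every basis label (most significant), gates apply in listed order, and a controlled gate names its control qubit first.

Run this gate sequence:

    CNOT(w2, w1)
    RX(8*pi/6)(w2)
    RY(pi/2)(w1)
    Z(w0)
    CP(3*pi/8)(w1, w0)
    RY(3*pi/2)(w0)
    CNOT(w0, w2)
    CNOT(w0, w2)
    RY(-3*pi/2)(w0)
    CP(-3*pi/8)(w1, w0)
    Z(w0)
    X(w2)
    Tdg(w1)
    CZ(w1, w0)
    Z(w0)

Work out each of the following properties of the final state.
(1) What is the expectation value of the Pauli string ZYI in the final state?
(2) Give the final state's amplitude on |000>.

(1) The expectation value of ZYI is -sqrt(2)/2.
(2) The final state's coefficient on |000> equals -sqrt(6)*I/4.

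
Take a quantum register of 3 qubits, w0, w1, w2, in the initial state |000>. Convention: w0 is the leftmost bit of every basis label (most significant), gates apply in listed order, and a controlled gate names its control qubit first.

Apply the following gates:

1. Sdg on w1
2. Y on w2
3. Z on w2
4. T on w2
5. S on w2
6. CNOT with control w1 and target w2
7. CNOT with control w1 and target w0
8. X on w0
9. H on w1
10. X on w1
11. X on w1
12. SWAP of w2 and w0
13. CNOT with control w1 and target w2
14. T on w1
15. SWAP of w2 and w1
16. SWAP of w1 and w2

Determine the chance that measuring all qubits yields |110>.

Outcome |110> occurs with probability 1/2.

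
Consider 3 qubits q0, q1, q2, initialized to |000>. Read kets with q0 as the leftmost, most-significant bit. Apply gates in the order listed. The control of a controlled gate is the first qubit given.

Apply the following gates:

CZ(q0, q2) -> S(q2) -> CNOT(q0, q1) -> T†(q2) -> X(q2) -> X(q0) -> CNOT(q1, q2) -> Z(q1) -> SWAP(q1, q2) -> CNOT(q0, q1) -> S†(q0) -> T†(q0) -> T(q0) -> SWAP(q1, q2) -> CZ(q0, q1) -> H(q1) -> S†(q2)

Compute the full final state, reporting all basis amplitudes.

The final amplitudes are -sqrt(2)*I/2 on |100>, -sqrt(2)*I/2 on |110>, and 0 on every other basis state.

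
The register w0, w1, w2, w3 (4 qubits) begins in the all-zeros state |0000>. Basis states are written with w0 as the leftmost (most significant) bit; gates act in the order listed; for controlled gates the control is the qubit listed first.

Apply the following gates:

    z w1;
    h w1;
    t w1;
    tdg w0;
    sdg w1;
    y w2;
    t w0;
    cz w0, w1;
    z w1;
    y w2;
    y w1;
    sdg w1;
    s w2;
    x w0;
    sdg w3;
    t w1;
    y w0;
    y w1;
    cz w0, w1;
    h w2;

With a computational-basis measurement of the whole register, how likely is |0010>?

A full measurement returns |0010> with probability 1/4.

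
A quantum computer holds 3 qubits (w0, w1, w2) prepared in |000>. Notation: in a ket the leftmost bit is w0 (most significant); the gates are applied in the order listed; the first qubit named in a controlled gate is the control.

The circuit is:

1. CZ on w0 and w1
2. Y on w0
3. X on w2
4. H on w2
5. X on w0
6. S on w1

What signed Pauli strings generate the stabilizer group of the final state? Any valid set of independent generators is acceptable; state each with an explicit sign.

The stabilizer group can be generated by -IIX, +ZII, +IZI, among other valid generating sets.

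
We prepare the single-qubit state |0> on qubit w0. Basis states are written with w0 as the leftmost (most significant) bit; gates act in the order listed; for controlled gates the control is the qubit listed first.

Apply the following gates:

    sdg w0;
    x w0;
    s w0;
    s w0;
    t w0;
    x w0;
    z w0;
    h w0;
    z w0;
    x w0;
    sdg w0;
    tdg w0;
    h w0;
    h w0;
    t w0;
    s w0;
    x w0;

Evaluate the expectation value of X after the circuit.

The observable X averages to -1.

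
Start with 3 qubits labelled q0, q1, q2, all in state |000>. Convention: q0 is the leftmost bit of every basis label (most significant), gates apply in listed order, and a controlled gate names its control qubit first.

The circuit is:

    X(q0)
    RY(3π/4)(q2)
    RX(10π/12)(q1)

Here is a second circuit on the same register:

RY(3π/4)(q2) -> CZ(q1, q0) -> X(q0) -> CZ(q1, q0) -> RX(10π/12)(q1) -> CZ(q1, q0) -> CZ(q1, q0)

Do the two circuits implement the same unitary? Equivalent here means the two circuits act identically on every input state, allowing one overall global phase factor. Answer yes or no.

No — the two circuits implement different unitaries, even allowing a global phase.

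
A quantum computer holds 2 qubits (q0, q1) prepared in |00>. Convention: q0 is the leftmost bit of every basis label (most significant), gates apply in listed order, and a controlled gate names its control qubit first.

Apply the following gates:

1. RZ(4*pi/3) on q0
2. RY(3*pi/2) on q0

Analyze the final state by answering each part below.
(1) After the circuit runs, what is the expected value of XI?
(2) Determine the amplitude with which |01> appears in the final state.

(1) The expectation value of XI is -1.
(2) |01> carries amplitude 0 in the final state.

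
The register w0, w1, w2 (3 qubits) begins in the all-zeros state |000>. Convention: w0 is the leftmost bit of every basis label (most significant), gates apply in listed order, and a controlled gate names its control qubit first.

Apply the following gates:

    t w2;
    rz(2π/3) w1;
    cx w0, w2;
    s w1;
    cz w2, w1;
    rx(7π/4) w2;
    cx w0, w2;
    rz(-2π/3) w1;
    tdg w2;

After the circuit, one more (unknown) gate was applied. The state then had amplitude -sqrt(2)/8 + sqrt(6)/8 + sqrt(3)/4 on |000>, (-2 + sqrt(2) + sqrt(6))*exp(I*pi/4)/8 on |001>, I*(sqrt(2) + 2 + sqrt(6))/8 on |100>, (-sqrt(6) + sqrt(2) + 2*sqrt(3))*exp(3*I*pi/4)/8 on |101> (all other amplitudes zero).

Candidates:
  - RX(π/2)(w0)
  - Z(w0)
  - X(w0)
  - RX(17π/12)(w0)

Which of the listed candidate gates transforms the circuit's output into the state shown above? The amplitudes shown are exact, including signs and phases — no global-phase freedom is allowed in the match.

It was RX(17π/12)(w0) that produced the state shown.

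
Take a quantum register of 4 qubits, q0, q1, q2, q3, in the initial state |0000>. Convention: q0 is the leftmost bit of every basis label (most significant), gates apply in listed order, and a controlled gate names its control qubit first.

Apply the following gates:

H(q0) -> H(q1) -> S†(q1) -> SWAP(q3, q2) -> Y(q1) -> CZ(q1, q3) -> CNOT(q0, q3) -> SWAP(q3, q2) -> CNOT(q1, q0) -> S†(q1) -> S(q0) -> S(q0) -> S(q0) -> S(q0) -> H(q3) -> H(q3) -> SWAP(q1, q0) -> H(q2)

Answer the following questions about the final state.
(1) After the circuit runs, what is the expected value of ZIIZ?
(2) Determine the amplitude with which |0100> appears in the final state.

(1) The observable ZIIZ averages to 0.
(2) The final state's coefficient on |0100> equals -sqrt(2)/4.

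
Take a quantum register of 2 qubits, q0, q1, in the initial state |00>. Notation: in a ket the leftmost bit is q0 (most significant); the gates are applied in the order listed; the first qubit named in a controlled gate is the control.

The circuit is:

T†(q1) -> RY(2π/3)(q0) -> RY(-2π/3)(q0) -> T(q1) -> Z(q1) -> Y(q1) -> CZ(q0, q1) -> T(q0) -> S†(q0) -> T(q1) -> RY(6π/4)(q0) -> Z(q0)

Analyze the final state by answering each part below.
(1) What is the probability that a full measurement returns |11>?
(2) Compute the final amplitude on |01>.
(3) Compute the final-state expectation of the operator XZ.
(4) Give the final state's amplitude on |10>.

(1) The probability of measuring |11> is 1/2. Key observation: the block from step 1 through step 4 cancels to the identity and can be dropped.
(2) The amplitude on |01> is -sqrt(2)*exp(3*I*pi/4)/2.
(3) The expectation value of XZ is -1.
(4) The final state's coefficient on |10> equals 0.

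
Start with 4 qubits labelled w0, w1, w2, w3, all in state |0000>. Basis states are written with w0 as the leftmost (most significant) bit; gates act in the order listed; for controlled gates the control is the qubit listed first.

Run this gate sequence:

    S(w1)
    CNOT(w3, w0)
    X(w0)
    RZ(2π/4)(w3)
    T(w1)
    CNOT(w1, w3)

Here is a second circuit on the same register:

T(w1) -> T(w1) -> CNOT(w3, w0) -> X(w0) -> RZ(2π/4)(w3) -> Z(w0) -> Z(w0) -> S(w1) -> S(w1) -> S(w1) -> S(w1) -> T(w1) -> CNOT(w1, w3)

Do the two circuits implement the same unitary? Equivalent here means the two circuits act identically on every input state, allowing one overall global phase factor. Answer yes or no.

Yes: on every input state the two circuits agree up to one overall phase factor.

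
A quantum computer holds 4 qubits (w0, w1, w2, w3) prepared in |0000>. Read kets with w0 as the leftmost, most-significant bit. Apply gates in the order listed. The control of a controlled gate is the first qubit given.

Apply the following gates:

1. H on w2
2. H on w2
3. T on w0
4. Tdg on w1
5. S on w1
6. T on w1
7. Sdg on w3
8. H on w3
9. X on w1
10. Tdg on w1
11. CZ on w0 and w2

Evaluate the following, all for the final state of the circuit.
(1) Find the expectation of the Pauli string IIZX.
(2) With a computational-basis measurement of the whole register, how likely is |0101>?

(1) In the final state, IIZX has expectation 1.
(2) A full measurement returns |0101> with probability 1/2.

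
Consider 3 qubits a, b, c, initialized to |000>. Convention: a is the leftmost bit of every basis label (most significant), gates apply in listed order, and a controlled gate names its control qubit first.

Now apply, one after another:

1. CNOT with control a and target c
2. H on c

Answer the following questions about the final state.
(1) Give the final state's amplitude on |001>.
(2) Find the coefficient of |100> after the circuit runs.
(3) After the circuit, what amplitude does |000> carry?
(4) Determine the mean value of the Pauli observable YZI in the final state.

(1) |001> carries amplitude sqrt(2)/2 in the final state.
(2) The amplitude on |100> is 0.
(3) The final state's coefficient on |000> equals sqrt(2)/2.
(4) The observable YZI averages to 0.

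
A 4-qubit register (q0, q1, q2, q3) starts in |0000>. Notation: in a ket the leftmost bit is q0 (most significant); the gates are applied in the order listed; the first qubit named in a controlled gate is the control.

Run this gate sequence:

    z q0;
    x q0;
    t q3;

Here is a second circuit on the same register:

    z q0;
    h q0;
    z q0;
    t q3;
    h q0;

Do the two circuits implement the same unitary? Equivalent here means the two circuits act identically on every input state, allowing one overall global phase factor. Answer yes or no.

Yes: on every input state the two circuits agree up to one overall phase factor.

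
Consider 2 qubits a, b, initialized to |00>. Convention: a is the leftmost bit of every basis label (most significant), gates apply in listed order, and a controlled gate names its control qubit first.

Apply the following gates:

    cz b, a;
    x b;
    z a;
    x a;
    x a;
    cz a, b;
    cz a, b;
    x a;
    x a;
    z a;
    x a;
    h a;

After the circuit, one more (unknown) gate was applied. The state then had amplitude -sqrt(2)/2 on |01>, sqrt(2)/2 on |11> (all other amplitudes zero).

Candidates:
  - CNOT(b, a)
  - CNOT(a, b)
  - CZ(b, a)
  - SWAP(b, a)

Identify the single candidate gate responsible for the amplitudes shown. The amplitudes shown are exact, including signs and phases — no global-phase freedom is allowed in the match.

The unique candidate consistent with the amplitudes is CNOT(b, a). Key observation: the block from step 3 through step 10 cancels to the identity and can be dropped.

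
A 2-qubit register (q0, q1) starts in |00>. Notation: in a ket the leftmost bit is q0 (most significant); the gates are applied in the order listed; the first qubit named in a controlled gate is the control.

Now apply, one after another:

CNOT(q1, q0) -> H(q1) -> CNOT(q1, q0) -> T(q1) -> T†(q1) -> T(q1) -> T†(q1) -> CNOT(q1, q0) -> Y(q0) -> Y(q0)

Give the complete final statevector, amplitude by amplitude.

The resulting statevector has amplitude sqrt(2)/2 on |00>, sqrt(2)/2 on |01>, 0 on |10>, 0 on |11>. Key observation: the block from step 3 through step 8 cancels to the identity and can be dropped.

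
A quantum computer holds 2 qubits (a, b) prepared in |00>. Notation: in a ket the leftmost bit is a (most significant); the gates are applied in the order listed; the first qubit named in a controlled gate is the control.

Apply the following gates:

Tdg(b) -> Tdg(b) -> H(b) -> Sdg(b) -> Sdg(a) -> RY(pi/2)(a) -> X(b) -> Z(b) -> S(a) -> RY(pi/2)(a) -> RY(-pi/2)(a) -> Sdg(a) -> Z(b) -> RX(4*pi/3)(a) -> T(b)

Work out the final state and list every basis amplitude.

The resulting statevector has amplitude -sqrt(3)/4 + I/4 on |00>, (-1 - sqrt(3)*I)*exp(I*pi/4)/4 on |01>, -sqrt(3)/4 + I/4 on |10>, (-1 - sqrt(3)*I)*exp(I*pi/4)/4 on |11>. Key observation: the block from step 8 through step 13 cancels to the identity and can be dropped.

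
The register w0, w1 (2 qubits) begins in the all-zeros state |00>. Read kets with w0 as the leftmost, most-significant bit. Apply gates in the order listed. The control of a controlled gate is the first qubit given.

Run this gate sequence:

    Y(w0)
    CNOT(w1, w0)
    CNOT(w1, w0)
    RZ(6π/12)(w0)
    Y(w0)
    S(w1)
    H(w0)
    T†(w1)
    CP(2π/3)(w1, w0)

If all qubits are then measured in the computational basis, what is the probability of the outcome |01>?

The probability of measuring |01> is 0. Key observation: gates 2-3 undo each other exactly, leaving only the rest of the circuit to track.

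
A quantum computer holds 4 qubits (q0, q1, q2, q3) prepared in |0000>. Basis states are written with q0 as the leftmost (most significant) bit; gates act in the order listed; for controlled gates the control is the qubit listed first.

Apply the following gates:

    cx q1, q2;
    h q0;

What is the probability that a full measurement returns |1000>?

Outcome |1000> occurs with probability 1/2.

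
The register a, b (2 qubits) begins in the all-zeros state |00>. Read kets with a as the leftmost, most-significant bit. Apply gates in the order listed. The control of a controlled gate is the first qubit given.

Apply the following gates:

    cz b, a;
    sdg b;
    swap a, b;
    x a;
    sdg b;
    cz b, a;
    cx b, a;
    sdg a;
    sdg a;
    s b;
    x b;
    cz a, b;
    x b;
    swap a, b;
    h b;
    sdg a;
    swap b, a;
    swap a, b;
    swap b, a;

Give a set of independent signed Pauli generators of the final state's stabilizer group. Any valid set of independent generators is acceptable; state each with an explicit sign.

The stabilizer group can be generated by -XI, +IZ, among other valid generating sets.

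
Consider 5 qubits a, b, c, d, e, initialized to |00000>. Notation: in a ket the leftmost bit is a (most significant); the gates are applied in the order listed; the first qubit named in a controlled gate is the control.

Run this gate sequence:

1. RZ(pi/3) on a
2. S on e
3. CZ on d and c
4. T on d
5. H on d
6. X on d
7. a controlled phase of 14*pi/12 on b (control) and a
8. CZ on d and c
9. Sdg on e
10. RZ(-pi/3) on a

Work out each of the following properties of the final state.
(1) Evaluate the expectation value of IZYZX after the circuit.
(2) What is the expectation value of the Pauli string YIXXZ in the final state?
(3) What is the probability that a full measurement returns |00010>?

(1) In the final state, IZYZX has expectation 0.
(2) The observable YIXXZ averages to 0.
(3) Outcome |00010> occurs with probability 1/2.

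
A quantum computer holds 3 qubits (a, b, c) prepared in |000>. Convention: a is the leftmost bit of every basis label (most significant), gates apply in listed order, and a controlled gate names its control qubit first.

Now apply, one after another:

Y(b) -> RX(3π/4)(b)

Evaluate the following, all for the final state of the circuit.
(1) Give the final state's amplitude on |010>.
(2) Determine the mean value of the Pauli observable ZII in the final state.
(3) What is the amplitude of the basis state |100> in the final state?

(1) The amplitude on |010> is I*sqrt(2 - sqrt(2))/2.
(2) The expectation value of ZII is 1.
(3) The final state's coefficient on |100> equals 0.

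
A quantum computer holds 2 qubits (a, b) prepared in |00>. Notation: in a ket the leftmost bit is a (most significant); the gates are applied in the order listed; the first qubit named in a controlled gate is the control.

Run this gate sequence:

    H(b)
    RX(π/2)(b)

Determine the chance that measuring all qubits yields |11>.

Outcome |11> occurs with probability 0.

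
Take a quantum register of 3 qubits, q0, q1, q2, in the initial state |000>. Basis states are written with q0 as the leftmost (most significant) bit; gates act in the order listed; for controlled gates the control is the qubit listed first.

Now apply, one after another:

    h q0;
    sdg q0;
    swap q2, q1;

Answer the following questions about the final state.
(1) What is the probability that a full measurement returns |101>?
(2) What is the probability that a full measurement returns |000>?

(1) The probability of measuring |101> is 0.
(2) Outcome |000> occurs with probability 1/2.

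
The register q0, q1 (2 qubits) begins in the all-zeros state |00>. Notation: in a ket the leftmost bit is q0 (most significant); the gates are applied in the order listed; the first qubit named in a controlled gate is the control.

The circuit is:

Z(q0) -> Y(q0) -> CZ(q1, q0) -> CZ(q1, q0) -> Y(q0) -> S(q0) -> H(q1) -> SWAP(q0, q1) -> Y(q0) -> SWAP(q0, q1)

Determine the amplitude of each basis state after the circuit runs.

The final amplitudes are -sqrt(2)*I/2 on |00>, sqrt(2)*I/2 on |01>, 0 on |10>, 0 on |11>. Key observation: gates 3-4 undo each other exactly, leaving only the rest of the circuit to track.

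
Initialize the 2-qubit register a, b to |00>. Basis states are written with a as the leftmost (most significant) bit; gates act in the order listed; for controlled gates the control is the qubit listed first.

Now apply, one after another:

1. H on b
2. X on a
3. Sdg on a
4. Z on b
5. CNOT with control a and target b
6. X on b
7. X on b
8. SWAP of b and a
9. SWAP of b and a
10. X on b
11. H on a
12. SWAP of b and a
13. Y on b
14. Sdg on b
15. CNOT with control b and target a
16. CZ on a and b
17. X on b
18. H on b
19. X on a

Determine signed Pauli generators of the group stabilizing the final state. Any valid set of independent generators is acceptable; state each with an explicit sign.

The stabilizer group can be generated by -YZ, -ZY, among other valid generating sets. Key observation: the block from step 7 through step 10 cancels to the identity and can be dropped.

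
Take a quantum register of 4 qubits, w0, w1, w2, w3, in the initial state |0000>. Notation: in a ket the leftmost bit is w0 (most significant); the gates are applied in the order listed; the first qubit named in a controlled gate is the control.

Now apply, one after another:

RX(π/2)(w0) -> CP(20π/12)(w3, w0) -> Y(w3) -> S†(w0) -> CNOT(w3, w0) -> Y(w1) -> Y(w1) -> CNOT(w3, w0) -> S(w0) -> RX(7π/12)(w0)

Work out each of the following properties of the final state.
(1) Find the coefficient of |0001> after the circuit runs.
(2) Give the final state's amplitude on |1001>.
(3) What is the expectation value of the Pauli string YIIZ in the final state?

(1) The amplitude on |0001> is I*(-sqrt(2*sqrt(2) + 4)/8 - sqrt(12 - 6*sqrt(2))/8 - sqrt(4 - 2*sqrt(2))/8 + sqrt(6*sqrt(2) + 12)/8).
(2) The amplitude on |1001> is -sqrt(4 - 2*sqrt(2))/8 + sqrt(12 - 6*sqrt(2))/8 + sqrt(2*sqrt(2) + 4)/8 + sqrt(6*sqrt(2) + 12)/8.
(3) The observable YIIZ averages to -sqrt(6)/4 + sqrt(2)/4.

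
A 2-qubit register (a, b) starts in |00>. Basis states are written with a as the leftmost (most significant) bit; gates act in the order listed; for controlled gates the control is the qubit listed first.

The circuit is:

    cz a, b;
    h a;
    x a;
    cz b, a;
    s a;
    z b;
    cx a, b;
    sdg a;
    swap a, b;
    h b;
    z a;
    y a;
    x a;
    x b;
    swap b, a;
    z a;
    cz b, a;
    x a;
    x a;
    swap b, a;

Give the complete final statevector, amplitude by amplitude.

After the circuit, the state carries amplitude I/2 on |00>, -I/2 on |01>, -I/2 on |10>, I/2 on |11>.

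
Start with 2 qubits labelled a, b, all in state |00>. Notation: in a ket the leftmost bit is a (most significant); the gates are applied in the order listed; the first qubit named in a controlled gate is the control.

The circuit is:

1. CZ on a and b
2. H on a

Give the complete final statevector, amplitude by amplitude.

The resulting statevector has amplitude sqrt(2)/2 on |00>, 0 on |01>, sqrt(2)/2 on |10>, 0 on |11>.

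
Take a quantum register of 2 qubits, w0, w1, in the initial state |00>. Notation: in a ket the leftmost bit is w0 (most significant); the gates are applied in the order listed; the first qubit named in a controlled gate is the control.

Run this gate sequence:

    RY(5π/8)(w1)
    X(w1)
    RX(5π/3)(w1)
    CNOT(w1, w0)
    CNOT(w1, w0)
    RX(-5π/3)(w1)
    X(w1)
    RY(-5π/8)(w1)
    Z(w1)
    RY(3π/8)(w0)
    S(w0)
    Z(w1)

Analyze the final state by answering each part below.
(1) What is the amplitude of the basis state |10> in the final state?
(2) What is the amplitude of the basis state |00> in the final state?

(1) The amplitude on |10> is I*sin(3*pi/16).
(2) |00> carries amplitude cos(3*pi/16) in the final state.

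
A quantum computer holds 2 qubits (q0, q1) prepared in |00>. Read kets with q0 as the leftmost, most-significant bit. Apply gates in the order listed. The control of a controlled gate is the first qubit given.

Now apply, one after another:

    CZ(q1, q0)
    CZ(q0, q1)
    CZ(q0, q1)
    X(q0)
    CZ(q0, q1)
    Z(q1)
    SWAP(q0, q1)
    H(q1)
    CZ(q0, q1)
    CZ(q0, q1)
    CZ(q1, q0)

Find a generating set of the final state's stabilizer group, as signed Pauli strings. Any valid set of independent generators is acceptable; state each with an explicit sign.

One valid set of independent stabilizer generators is -IX, +ZI (any independent generating set of the same group is equally correct).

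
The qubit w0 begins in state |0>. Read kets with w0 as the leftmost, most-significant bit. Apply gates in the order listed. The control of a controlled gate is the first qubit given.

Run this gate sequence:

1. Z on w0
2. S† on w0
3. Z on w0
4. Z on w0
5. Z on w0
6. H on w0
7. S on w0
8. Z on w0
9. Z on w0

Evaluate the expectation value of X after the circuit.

The observable X averages to 0.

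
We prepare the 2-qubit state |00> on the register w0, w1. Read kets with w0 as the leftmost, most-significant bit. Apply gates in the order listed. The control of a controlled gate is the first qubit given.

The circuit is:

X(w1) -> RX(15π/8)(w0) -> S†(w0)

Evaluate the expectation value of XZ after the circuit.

The observable XZ averages to -sqrt(2 - sqrt(2))/2.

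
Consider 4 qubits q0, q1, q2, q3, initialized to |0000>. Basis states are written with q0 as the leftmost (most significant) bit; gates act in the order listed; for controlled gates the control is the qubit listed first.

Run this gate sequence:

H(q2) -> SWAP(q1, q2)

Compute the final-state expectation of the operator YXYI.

The expectation value of YXYI is 0.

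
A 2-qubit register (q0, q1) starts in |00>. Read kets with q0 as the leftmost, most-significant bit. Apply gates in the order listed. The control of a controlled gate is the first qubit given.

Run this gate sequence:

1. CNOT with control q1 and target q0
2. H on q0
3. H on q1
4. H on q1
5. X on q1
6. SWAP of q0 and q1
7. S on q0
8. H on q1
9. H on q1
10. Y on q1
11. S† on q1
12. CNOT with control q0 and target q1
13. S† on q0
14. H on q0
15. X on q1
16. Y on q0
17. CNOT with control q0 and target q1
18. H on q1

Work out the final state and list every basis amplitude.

The final amplitudes are sqrt(2)*(1 + I)/4 on |00>, sqrt(2)*(1 - I)/4 on |01>, sqrt(2)*(1 + I)/4 on |10>, sqrt(2)*(-1 + I)/4 on |11>.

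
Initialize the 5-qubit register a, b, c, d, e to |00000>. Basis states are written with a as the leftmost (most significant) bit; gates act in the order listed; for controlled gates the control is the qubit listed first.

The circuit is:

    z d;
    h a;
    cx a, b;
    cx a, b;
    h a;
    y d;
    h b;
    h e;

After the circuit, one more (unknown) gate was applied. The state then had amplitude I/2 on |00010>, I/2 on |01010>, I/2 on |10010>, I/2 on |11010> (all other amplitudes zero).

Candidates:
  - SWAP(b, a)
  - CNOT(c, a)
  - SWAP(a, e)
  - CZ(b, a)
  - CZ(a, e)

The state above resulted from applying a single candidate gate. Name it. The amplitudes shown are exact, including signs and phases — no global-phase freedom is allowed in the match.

The applied gate was SWAP(a, e).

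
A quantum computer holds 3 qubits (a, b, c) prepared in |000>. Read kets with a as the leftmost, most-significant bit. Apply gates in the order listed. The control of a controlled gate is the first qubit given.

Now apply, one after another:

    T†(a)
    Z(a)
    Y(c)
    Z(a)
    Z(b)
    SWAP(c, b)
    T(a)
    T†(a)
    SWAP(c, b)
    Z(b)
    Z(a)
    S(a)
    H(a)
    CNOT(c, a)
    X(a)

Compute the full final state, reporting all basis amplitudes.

After the circuit, the state carries amplitude sqrt(2)*I/2 on |001>, sqrt(2)*I/2 on |101>, and 0 on every other basis state. Key observation: the block from step 4 through step 11 cancels to the identity and can be dropped.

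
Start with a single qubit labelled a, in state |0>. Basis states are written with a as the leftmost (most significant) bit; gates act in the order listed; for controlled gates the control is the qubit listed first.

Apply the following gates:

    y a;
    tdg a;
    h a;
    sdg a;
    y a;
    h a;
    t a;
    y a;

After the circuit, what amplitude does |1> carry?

|1> carries amplitude -sqrt(2)/2 in the final state.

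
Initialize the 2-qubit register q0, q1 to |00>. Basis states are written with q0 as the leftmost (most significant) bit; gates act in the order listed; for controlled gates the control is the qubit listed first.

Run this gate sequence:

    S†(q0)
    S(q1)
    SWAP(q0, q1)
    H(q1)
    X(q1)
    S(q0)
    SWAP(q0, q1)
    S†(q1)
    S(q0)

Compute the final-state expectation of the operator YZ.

In the final state, YZ has expectation 1.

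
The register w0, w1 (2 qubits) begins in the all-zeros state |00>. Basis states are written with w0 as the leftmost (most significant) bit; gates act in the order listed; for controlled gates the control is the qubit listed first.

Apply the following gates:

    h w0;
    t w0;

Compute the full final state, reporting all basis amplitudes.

The final amplitudes are sqrt(2)/2 on |00>, 0 on |01>, sqrt(2)*exp(I*pi/4)/2 on |10>, 0 on |11>.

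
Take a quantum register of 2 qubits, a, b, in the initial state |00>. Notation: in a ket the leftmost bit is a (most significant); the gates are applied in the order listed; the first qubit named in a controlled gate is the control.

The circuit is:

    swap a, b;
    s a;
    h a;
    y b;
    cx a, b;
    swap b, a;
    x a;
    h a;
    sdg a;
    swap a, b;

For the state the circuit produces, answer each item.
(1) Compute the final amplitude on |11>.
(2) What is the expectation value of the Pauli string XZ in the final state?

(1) The final state's coefficient on |11> equals -1/2.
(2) In the final state, XZ has expectation 1.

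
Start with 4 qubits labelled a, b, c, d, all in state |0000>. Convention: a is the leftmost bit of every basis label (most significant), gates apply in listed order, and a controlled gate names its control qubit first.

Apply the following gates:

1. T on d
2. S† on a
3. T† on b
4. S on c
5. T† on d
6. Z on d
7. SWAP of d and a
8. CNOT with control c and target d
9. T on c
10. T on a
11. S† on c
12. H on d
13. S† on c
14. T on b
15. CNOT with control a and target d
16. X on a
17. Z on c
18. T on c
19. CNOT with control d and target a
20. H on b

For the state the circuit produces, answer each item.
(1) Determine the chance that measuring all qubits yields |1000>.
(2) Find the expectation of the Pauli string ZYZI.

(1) Outcome |1000> occurs with probability 1/4.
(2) In the final state, ZYZI has expectation 0.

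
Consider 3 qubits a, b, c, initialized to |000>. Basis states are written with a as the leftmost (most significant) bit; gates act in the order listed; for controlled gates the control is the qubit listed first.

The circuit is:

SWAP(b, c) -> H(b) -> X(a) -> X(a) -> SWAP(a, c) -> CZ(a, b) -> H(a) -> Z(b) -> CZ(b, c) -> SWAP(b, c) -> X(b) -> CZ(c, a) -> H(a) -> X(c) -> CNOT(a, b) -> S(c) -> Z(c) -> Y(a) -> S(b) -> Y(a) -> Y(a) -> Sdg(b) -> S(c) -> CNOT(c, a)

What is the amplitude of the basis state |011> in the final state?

|011> carries amplitude sqrt(2)*I/2 in the final state. Key observation: gates 19-22 undo each other exactly, leaving only the rest of the circuit to track.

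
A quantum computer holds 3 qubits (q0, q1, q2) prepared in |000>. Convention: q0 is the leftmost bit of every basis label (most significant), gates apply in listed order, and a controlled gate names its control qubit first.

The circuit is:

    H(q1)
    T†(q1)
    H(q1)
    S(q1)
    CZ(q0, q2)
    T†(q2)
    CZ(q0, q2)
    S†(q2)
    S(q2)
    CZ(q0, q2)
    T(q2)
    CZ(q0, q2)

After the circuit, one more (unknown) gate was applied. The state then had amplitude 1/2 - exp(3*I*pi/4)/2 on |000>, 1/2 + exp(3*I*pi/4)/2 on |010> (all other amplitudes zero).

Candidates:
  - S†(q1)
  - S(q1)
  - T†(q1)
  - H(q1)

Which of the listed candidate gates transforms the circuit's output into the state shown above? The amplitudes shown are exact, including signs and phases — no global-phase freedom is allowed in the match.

It was S†(q1) that produced the state shown. Key observation: steps 5-12 multiply out to the identity, so the circuit reduces to the remaining gates.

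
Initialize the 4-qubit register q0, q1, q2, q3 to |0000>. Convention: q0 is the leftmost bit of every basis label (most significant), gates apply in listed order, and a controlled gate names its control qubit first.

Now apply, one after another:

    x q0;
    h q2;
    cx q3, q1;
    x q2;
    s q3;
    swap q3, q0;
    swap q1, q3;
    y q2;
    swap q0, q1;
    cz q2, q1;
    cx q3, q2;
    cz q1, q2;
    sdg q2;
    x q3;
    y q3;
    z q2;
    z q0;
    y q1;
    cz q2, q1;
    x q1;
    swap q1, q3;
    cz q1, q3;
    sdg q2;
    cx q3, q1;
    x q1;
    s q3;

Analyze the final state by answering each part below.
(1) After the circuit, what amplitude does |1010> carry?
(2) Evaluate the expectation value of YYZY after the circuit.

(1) The amplitude on |1010> is 0.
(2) In the final state, YYZY has expectation 0.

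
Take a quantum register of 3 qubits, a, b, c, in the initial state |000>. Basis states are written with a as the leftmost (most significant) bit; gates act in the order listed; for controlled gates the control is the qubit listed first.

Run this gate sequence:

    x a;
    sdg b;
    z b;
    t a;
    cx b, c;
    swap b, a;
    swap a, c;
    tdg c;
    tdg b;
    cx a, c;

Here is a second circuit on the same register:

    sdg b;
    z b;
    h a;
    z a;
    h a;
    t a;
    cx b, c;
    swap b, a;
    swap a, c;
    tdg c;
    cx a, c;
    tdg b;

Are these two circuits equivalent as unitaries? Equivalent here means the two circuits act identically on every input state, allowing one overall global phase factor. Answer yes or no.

Yes — the two circuits implement the same unitary up to a global phase.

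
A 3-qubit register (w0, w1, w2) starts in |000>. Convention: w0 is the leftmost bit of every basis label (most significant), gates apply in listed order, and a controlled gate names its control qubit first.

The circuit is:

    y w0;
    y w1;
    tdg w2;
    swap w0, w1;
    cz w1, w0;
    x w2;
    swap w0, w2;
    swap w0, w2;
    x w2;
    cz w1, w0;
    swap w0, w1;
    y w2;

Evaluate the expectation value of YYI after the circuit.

In the final state, YYI has expectation 0. Key observation: gates 4-11 undo each other exactly, leaving only the rest of the circuit to track.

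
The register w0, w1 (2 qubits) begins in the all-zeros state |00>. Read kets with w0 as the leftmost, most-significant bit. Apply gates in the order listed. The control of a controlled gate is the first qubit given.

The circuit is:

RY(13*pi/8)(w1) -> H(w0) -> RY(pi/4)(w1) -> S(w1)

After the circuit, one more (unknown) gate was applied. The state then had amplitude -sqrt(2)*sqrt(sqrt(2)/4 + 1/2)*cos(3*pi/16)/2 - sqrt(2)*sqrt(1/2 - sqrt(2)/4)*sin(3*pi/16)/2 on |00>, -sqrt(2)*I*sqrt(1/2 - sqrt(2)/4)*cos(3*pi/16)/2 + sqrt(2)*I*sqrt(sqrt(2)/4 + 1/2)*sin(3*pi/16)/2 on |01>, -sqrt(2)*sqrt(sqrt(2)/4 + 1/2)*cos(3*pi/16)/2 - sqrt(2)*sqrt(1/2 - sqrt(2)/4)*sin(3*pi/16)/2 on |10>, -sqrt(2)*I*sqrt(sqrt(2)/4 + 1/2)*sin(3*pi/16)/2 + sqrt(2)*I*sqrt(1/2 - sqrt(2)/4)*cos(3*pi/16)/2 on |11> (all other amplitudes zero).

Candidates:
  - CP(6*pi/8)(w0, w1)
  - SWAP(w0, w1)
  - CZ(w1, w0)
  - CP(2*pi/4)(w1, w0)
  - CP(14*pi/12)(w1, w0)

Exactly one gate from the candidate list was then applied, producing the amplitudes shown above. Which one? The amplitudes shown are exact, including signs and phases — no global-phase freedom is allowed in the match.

The applied gate was CZ(w1, w0).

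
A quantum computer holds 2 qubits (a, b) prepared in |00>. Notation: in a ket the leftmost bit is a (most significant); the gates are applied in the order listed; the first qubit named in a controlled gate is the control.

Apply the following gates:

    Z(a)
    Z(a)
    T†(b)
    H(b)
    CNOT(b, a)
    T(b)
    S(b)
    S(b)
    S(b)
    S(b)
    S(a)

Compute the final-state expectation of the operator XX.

The observable XX averages to -sqrt(2)/2.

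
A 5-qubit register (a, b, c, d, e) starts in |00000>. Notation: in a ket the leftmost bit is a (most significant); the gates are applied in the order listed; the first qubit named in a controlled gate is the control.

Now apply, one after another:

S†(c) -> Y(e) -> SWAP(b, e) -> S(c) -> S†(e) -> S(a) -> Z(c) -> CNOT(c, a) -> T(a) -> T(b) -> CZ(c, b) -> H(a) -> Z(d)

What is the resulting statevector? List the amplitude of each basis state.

The resulting statevector has amplitude sqrt(2)*exp(3*I*pi/4)/2 on |01000>, sqrt(2)*exp(3*I*pi/4)/2 on |11000>, and 0 on every other basis state.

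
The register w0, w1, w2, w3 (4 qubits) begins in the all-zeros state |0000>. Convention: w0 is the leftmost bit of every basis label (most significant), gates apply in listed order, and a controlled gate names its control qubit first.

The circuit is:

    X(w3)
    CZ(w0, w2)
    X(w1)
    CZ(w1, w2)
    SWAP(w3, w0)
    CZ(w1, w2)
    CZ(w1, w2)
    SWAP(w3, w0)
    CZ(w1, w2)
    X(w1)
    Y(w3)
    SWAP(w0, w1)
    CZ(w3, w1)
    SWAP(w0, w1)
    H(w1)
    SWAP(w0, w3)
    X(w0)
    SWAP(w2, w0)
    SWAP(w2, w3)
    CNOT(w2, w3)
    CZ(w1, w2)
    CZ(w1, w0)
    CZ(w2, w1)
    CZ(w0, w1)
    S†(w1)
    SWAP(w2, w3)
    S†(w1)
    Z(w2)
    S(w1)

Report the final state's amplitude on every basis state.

The resulting statevector has amplitude sqrt(2)*I/2 on |0010>, sqrt(2)/2 on |0110>, and 0 on every other basis state. Key observation: the block from step 3 through step 10 cancels to the identity and can be dropped.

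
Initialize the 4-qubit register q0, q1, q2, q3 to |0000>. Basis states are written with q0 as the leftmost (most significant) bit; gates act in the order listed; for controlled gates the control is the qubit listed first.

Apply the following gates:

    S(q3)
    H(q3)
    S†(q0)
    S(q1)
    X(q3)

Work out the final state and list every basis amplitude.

The final amplitudes are sqrt(2)/2 on |0000>, sqrt(2)/2 on |0001>, and 0 on every other basis state.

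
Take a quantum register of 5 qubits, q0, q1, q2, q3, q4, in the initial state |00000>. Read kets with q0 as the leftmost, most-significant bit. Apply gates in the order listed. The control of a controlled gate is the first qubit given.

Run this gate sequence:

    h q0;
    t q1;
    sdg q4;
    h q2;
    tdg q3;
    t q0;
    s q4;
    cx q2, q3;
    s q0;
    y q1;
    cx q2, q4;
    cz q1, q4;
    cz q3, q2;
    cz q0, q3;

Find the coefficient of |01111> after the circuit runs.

The amplitude on |01111> is I/2.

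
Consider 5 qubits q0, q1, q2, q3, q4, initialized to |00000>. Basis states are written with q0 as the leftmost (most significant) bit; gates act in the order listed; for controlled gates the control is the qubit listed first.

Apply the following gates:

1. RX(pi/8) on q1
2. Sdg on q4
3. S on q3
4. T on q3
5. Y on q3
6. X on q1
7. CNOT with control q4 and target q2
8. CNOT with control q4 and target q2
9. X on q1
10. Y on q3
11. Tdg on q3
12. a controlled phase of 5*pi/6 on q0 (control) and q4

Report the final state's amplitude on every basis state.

The resulting statevector has amplitude cos(pi/16) on |00000>, -I*sin(pi/16) on |01000>, and 0 on every other basis state.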